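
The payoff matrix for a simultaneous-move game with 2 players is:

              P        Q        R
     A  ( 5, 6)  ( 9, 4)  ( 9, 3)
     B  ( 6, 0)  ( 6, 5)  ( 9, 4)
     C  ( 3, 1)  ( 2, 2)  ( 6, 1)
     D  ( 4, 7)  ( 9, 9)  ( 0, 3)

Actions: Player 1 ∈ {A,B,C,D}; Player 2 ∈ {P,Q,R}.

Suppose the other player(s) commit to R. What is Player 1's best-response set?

u_1(A vs R) = 9
u_1(B vs R) = 9
u_1(C vs R) = 6
u_1(D vs R) = 0
max payoff 9 at {A,B}

argmax u_1 = {A,B}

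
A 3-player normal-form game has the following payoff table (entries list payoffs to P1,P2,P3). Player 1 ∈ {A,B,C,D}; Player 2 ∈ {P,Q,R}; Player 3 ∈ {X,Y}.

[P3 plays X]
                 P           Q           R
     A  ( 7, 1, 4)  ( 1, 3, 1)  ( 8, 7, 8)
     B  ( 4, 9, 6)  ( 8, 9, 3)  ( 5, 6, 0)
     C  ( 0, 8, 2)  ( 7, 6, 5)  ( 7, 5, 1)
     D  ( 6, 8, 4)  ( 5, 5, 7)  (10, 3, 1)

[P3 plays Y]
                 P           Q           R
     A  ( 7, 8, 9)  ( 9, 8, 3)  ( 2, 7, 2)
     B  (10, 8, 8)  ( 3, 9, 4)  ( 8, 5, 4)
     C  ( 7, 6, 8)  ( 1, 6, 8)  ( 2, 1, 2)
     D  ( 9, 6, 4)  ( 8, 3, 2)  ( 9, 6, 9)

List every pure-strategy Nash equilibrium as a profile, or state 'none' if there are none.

(A,P,X): not NE [P2→R gives 7>1; P3→Y gives 9>4]
(A,P,Y): not NE [P1→B gives 10>7]
(A,Q,X): not NE [P1→B gives 8>1; P2→R gives 7>3; P3→Y gives 3>1]
(A,Q,Y): NE
(A,R,X): not NE [P1→D gives 10>8]
(A,R,Y): not NE [P1→D gives 9>2; P2→Q gives 8>7; P3→X gives 8>2]
(B,P,X): not NE [P1→A gives 7>4; P3→Y gives 8>6]
(B,P,Y): not NE [P2→Q gives 9>8]
(B,Q,X): not NE [P3→Y gives 4>3]
(B,Q,Y): not NE [P1→A gives 9>3]
(B,R,X): not NE [P1→D gives 10>5; P2→Q gives 9>6; P3→Y gives 4>0]
(B,R,Y): not NE [P1→D gives 9>8; P2→Q gives 9>5]
(C,P,X): not NE [P1→A gives 7>0; P3→Y gives 8>2]
(C,P,Y): not NE [P1→B gives 10>7]
(C,Q,X): not NE [P1→B gives 8>7; P2→P gives 8>6; P3→Y gives 8>5]
(C,Q,Y): not NE [P1→A gives 9>1]
(C,R,X): not NE [P1→D gives 10>7; P2→P gives 8>5; P3→Y gives 2>1]
(C,R,Y): not NE [P1→D gives 9>2; P2→Q gives 6>1]
(D,P,X): not NE [P1→A gives 7>6]
(D,P,Y): not NE [P1→B gives 10>9]
(D,Q,X): not NE [P1→B gives 8>5; P2→P gives 8>5]
(D,Q,Y): not NE [P1→A gives 9>8; P2→R gives 6>3; P3→X gives 7>2]
(D,R,X): not NE [P2→P gives 8>3; P3→Y gives 9>1]
(D,R,Y): NE

Nash profiles: (A,Q,Y), (D,R,Y)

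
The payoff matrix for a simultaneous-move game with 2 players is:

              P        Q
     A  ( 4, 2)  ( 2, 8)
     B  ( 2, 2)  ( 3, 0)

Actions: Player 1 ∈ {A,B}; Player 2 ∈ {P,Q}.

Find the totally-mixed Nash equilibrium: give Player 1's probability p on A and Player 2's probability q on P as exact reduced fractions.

P1 indiff ⇒ q·4+(1-q)·2 = q·2+(1-q)·3 ⇒ q(2) = (1-q)(1) ⇒ q = 1/3
P2 indiff ⇒ p·2+(1-p)·2 = p·8+(1-p)·0 ⇒ p(-6) = (1-p)(-2) ⇒ p = 1/4

p=1/4, q=1/3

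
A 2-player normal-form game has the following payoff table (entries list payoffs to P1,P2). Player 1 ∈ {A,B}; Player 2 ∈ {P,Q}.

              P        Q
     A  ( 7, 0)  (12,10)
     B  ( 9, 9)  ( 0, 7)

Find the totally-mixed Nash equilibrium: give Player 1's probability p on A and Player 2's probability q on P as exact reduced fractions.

P1 mixes 1/6 on A; P2 mixes 6/7 on P

P1 indiff ⇒ q·7+(1-q)·12 = q·9+(1-q)·0 ⇒ q(-2) = (1-q)(-12) ⇒ q = 6/7
P2 indiff ⇒ p·0+(1-p)·9 = p·10+(1-p)·7 ⇒ p(-10) = (1-p)(-2) ⇒ p = 1/6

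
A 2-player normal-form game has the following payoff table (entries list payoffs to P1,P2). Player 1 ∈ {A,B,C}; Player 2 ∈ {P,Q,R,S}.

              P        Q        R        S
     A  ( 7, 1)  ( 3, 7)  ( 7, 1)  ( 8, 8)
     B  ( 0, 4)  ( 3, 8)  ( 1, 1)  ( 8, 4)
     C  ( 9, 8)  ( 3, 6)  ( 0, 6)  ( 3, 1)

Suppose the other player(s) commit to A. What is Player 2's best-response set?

u_2(P vs A) = 1
u_2(Q vs A) = 7
u_2(R vs A) = 1
u_2(S vs A) = 8
max payoff 8 at {S}

argmax u_2 = {S}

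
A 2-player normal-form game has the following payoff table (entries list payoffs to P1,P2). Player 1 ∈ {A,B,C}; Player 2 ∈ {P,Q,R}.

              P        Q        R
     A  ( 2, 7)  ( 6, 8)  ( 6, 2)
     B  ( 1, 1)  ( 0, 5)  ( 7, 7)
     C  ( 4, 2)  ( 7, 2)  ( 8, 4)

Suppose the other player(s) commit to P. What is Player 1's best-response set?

BR_1 = {C}

u_1(A vs P) = 2
u_1(B vs P) = 1
u_1(C vs P) = 4
max payoff 4 at {C}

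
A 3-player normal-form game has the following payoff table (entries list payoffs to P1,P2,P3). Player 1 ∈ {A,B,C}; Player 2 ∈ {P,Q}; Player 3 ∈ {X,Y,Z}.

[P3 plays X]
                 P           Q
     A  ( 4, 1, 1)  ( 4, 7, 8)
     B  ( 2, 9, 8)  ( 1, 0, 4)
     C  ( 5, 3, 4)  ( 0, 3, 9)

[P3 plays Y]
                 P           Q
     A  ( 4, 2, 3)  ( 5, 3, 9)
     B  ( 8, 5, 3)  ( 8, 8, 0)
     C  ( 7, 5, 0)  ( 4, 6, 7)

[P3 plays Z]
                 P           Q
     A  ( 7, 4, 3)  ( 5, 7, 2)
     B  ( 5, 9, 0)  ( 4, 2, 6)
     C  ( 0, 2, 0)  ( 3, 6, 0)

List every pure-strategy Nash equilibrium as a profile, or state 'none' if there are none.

(A,P,X): not NE [P1→C gives 5>4; P2→Q gives 7>1; P3→Z gives 3>1]
(A,P,Y): not NE [P1→B gives 8>4; P2→Q gives 3>2]
(A,P,Z): not NE [P2→Q gives 7>4]
(A,Q,X): not NE [P3→Y gives 9>8]
(A,Q,Y): not NE [P1→B gives 8>5]
(A,Q,Z): not NE [P3→Y gives 9>2]
(B,P,X): not NE [P1→C gives 5>2]
(B,P,Y): not NE [P2→Q gives 8>5; P3→X gives 8>3]
(B,P,Z): not NE [P1→A gives 7>5; P3→X gives 8>0]
(B,Q,X): not NE [P1→A gives 4>1; P2→P gives 9>0; P3→Z gives 6>4]
(B,Q,Y): not NE [P3→Z gives 6>0]
(B,Q,Z): not NE [P1→A gives 5>4; P2→P gives 9>2]
(C,P,X): NE
(C,P,Y): not NE [P1→B gives 8>7; P2→Q gives 6>5; P3→X gives 4>0]
(C,P,Z): not NE [P1→A gives 7>0; P2→Q gives 6>2; P3→X gives 4>0]
(C,Q,X): not NE [P1→A gives 4>0]
(C,Q,Y): not NE [P1→B gives 8>4; P3→X gives 9>7]
(C,Q,Z): not NE [P1→A gives 5>3; P3→X gives 9>0]

NE set: (C,P,X)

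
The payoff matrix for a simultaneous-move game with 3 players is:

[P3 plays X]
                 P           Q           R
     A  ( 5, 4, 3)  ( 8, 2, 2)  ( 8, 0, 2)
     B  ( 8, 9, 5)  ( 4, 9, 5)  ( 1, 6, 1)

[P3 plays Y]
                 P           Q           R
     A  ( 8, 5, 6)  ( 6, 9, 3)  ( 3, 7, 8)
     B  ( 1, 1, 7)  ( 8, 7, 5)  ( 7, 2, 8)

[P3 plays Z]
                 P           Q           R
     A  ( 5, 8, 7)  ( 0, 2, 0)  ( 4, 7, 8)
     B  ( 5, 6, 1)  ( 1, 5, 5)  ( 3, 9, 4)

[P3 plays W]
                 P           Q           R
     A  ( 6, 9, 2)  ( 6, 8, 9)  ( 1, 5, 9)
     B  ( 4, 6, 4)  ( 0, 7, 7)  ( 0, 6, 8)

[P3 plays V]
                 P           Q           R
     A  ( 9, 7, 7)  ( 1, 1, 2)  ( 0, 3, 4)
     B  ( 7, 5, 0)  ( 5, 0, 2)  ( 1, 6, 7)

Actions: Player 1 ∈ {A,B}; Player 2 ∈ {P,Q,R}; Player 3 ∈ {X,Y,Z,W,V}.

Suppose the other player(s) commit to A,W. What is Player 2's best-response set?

argmax u_2 = {P}

u_2(P vs A,W) = 9
u_2(Q vs A,W) = 8
u_2(R vs A,W) = 5
max payoff 9 at {P}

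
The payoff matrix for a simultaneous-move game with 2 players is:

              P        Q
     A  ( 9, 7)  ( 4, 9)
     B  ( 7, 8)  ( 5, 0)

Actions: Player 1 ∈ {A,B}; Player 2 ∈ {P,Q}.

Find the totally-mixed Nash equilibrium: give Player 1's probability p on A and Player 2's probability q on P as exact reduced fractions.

P1 indiff ⇒ q·9+(1-q)·4 = q·7+(1-q)·5 ⇒ q(2) = (1-q)(1) ⇒ q = 1/3
P2 indiff ⇒ p·7+(1-p)·8 = p·9+(1-p)·0 ⇒ p(-2) = (1-p)(-8) ⇒ p = 4/5

p=4/5, q=1/3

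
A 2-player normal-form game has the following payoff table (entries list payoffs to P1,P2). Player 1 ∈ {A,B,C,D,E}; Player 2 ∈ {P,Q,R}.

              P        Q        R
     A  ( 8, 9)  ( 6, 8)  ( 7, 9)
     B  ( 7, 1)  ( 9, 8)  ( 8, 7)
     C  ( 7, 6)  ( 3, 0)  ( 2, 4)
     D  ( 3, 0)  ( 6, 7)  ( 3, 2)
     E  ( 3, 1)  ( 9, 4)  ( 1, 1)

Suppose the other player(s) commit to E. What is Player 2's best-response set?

P2 best: {Q}

u_2(P vs E) = 1
u_2(Q vs E) = 4
u_2(R vs E) = 1
max payoff 4 at {Q}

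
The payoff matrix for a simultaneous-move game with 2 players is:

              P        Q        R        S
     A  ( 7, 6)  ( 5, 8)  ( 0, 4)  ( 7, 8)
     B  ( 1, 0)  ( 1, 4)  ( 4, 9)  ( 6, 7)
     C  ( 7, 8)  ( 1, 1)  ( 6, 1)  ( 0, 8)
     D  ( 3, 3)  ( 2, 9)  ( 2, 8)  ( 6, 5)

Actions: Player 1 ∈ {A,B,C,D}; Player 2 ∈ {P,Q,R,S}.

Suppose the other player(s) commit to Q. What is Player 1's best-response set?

u_1(A vs Q) = 5
u_1(B vs Q) = 1
u_1(C vs Q) = 1
u_1(D vs Q) = 2
max payoff 5 at {A}

P1 best: {A}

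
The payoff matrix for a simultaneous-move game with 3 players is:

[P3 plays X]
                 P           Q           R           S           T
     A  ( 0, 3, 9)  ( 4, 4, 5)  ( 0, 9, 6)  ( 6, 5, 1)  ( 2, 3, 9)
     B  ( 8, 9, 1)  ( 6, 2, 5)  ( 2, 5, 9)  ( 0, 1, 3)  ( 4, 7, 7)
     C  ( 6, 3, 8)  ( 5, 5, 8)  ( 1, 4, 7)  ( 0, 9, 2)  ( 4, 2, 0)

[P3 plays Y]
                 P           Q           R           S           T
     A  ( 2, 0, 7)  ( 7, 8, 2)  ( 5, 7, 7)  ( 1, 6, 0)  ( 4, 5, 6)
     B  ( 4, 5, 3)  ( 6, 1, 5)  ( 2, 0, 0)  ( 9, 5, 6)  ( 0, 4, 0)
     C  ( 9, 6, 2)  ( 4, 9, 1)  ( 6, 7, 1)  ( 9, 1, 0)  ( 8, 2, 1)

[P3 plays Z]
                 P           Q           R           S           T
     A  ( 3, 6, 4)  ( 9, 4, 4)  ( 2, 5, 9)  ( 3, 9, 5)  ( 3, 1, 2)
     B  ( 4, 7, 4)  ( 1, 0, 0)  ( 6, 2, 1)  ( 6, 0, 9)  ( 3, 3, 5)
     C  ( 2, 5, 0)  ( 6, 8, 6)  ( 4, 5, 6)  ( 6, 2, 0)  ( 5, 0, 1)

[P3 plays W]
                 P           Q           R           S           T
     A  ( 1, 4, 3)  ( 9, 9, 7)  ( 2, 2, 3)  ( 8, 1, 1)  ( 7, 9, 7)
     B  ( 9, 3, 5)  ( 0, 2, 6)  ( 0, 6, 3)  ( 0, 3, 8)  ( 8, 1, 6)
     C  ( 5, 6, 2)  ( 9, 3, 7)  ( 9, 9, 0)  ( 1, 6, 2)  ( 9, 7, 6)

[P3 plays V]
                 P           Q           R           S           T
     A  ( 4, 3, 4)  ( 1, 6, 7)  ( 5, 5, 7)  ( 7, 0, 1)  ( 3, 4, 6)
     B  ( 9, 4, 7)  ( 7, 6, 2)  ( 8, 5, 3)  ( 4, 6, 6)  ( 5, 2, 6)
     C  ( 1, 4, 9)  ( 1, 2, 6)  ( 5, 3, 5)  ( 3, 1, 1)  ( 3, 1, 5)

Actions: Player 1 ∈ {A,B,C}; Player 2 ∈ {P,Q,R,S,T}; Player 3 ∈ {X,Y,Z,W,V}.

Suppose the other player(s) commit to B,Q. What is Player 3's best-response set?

u_3(X vs B,Q) = 5
u_3(Y vs B,Q) = 5
u_3(Z vs B,Q) = 0
u_3(W vs B,Q) = 6
u_3(V vs B,Q) = 2
max payoff 6 at {W}

P3 best: {W}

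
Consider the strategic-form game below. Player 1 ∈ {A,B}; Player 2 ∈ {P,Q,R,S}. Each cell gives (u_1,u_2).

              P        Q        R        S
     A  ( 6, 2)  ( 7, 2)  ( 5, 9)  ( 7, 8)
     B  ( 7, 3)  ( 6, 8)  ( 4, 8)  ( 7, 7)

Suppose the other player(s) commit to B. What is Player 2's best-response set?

argmax u_2 = {Q,R}

u_2(P vs B) = 3
u_2(Q vs B) = 8
u_2(R vs B) = 8
u_2(S vs B) = 7
max payoff 8 at {Q,R}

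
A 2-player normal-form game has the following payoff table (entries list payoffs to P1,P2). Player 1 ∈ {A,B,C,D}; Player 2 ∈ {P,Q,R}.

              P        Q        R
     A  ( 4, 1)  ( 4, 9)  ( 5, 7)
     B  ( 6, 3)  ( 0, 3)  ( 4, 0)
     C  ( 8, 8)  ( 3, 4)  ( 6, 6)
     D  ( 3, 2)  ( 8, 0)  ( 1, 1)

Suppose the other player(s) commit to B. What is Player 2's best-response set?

BR_2 = {P,Q}

u_2(P vs B) = 3
u_2(Q vs B) = 3
u_2(R vs B) = 0
max payoff 3 at {P,Q}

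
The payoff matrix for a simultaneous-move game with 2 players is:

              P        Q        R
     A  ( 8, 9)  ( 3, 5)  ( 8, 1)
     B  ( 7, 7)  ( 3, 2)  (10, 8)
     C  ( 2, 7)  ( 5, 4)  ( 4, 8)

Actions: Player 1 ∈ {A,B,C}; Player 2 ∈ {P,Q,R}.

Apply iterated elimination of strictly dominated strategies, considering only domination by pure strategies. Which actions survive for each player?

P2 drop Q (P beats it: A:9>5 B:7>2 C:7>4)
P1 drop C (A beats it: P:8>2 R:8>4)
P1→{A,B} P2→{P,R}

IESDS → P1:{A,B} P2:{P,R}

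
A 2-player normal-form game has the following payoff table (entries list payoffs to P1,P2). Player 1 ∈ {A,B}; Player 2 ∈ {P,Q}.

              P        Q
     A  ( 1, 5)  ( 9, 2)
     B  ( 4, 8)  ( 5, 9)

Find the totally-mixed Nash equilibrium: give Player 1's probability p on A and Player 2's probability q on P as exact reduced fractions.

P1 indiff ⇒ q·1+(1-q)·9 = q·4+(1-q)·5 ⇒ q(-3) = (1-q)(-4) ⇒ q = 4/7
P2 indiff ⇒ p·5+(1-p)·8 = p·2+(1-p)·9 ⇒ p(3) = (1-p)(1) ⇒ p = 1/4

P1 mixes 1/4 on A; P2 mixes 4/7 on P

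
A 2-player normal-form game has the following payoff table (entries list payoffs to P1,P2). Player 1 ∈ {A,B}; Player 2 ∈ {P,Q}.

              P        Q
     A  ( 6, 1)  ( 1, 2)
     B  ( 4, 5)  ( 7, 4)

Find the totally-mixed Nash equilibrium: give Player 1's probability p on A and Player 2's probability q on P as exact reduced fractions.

(p,q) = (1/2, 3/4)

P1 indiff ⇒ q·6+(1-q)·1 = q·4+(1-q)·7 ⇒ q(2) = (1-q)(6) ⇒ q = 3/4
P2 indiff ⇒ p·1+(1-p)·5 = p·2+(1-p)·4 ⇒ p(-1) = (1-p)(-1) ⇒ p = 1/2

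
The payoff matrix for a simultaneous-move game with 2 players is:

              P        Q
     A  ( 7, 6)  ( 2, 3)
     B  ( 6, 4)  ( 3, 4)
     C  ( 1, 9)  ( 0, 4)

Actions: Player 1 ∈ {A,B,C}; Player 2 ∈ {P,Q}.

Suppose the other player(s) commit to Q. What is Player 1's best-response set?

u_1(A vs Q) = 2
u_1(B vs Q) = 3
u_1(C vs Q) = 0
max payoff 3 at {B}

BR_1 = {B}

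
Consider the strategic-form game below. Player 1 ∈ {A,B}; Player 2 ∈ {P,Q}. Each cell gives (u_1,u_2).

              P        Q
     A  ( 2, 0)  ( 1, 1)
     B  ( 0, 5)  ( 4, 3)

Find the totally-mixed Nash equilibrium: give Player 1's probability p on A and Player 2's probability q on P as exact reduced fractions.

P1 indiff ⇒ q·2+(1-q)·1 = q·0+(1-q)·4 ⇒ q(2) = (1-q)(3) ⇒ q = 3/5
P2 indiff ⇒ p·0+(1-p)·5 = p·1+(1-p)·3 ⇒ p(-1) = (1-p)(-2) ⇒ p = 2/3

(p,q) = (2/3, 3/5)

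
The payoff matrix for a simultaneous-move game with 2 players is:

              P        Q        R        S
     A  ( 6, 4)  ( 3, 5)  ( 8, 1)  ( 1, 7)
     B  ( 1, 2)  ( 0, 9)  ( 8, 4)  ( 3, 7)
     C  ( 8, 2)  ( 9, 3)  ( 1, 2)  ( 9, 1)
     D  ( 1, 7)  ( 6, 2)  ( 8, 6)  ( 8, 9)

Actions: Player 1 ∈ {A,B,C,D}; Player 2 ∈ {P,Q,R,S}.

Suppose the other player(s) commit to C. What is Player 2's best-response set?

argmax u_2 = {Q}

u_2(P vs C) = 2
u_2(Q vs C) = 3
u_2(R vs C) = 2
u_2(S vs C) = 1
max payoff 3 at {Q}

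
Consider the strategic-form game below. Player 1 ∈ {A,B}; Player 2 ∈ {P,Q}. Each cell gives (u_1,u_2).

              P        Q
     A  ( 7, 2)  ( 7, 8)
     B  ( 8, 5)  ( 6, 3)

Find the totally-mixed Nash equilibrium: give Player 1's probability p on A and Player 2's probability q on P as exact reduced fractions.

P1 indiff ⇒ q·7+(1-q)·7 = q·8+(1-q)·6 ⇒ q(-1) = (1-q)(-1) ⇒ q = 1/2
P2 indiff ⇒ p·2+(1-p)·5 = p·8+(1-p)·3 ⇒ p(-6) = (1-p)(-2) ⇒ p = 1/4

p=1/4, q=1/2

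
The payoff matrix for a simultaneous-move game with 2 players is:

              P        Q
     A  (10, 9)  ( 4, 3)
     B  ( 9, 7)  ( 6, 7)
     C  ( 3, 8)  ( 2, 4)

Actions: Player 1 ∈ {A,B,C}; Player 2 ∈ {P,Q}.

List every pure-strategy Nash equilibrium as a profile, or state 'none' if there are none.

(A,P): NE
(A,Q): not NE [P1→B gives 6>4; P2→P gives 9>3]
(B,P): not NE [P1→A gives 10>9]
(B,Q): NE
(C,P): not NE [P1→A gives 10>3]
(C,Q): not NE [P1→B gives 6>2; P2→P gives 8>4]

Nash profiles: (A,P), (B,Q)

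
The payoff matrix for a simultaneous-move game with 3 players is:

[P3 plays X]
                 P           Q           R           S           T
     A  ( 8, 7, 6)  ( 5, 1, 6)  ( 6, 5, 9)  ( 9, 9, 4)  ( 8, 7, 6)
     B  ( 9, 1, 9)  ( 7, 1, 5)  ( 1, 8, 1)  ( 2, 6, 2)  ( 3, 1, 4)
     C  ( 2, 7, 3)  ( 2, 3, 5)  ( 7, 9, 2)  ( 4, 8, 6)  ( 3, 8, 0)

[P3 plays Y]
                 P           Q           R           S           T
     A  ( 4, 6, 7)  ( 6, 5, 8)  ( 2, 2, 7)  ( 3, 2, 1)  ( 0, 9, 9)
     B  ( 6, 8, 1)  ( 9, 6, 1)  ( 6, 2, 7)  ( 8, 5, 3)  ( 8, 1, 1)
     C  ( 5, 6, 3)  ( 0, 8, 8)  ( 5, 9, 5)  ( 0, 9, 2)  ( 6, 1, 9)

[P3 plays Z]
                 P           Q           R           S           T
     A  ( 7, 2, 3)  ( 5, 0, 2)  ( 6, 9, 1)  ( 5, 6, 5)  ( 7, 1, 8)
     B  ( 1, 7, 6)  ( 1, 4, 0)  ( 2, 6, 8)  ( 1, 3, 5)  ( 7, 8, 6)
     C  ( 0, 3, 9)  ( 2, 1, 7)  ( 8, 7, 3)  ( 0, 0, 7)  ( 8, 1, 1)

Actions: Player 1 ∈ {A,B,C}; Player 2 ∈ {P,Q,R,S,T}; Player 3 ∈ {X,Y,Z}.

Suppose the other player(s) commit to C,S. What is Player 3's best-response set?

BR_3 = {Z}

u_3(X vs C,S) = 6
u_3(Y vs C,S) = 2
u_3(Z vs C,S) = 7
max payoff 7 at {Z}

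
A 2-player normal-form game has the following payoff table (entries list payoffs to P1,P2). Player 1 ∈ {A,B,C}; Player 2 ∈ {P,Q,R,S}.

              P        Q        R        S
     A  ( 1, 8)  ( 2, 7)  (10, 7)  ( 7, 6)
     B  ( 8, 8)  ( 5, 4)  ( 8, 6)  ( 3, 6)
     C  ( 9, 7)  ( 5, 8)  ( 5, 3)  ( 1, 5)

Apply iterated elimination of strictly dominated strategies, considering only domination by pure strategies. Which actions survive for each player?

P2 drop R (P beats it: A:8>7 B:8>6 C:7>3)
P2 drop S (P beats it: A:8>6 B:8>6 C:7>5)
P1 drop A (B beats it: P:8>1 Q:5>2)
P1→{B,C} P2→{P,Q}

Survivors P1:{B,C} P2:{P,Q}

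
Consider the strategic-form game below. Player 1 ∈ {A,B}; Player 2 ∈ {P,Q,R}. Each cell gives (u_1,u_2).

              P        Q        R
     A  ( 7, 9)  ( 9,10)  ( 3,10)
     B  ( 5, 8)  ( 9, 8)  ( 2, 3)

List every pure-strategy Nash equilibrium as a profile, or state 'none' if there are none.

(A,P): not NE [P2→R gives 10>9]
(A,Q): NE
(A,R): NE
(B,P): not NE [P1→A gives 7>5]
(B,Q): NE
(B,R): not NE [P1→A gives 3>2; P2→Q gives 8>3]

PSNE = {(A,Q), (A,R), (B,Q)}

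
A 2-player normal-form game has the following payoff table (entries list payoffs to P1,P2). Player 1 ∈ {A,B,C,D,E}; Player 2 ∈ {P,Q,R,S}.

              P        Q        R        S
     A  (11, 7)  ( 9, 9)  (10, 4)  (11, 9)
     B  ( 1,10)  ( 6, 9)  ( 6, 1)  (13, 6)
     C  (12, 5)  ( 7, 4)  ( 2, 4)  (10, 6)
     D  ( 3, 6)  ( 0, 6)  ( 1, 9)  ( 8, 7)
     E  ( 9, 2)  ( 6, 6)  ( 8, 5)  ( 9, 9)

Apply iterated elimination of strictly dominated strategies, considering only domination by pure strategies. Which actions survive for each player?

Survivors P1:{A,B,C} P2:{P,Q,S}

P1 drop D (A beats it: P:11>3 Q:9>0 R:10>1 S:11>8)
P1 drop E (A beats it: P:11>9 Q:9>6 R:10>8 S:11>9)
P2 drop R (P beats it: A:7>4 B:10>1 C:5>4)
P1→{A,B,C} P2→{P,Q,S}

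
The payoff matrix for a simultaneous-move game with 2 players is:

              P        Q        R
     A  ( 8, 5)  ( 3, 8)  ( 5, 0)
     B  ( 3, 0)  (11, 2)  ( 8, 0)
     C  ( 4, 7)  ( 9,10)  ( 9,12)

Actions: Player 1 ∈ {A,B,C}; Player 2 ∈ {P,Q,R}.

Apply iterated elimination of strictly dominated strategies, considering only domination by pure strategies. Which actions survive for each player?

Remaining: P1:{B,C} P2:{Q,R}

P2 drop P (Q beats it: A:8>5 B:2>0 C:10>7)
P1 drop A (B beats it: Q:11>3 R:8>5)
P1→{B,C} P2→{Q,R}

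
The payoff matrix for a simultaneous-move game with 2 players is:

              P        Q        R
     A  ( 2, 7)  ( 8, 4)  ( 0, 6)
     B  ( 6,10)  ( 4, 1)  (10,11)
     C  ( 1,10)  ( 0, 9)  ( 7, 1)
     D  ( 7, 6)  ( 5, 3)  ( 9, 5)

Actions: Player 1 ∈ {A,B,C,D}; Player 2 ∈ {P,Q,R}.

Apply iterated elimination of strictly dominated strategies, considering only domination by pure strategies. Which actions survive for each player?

P1 drop C (B beats it: P:6>1 Q:4>0 R:10>7)
P2 drop Q (P beats it: A:7>4 B:10>1 D:6>3)
P1 drop A (B beats it: P:6>2 R:10>0)
P1→{B,D} P2→{P,R}

Survivors P1:{B,D} P2:{P,R}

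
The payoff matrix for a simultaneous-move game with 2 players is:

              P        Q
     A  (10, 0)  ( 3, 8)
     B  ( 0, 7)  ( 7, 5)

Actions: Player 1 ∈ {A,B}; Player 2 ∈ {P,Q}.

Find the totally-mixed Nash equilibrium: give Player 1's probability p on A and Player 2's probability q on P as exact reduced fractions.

P1 indiff ⇒ q·10+(1-q)·3 = q·0+(1-q)·7 ⇒ q(10) = (1-q)(4) ⇒ q = 2/7
P2 indiff ⇒ p·0+(1-p)·7 = p·8+(1-p)·5 ⇒ p(-8) = (1-p)(-2) ⇒ p = 1/5

(p,q) = (1/5, 2/7)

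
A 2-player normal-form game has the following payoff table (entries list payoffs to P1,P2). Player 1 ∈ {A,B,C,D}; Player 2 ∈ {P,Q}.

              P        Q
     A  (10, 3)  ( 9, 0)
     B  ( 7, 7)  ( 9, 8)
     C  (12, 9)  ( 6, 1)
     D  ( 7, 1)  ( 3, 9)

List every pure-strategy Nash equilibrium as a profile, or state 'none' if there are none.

NE set: (B,Q), (C,P)

(A,P): not NE [P1→C gives 12>10]
(A,Q): not NE [P2→P gives 3>0]
(B,P): not NE [P1→C gives 12>7; P2→Q gives 8>7]
(B,Q): NE
(C,P): NE
(C,Q): not NE [P1→B gives 9>6; P2→P gives 9>1]
(D,P): not NE [P1→C gives 12>7; P2→Q gives 9>1]
(D,Q): not NE [P1→B gives 9>3]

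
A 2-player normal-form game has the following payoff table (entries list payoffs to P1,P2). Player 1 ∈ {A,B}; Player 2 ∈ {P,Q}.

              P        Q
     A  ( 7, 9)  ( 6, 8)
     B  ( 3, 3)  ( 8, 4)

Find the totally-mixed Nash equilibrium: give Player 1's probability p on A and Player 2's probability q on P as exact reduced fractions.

(p,q) = (1/2, 1/3)

P1 indiff ⇒ q·7+(1-q)·6 = q·3+(1-q)·8 ⇒ q(4) = (1-q)(2) ⇒ q = 1/3
P2 indiff ⇒ p·9+(1-p)·3 = p·8+(1-p)·4 ⇒ p(1) = (1-p)(1) ⇒ p = 1/2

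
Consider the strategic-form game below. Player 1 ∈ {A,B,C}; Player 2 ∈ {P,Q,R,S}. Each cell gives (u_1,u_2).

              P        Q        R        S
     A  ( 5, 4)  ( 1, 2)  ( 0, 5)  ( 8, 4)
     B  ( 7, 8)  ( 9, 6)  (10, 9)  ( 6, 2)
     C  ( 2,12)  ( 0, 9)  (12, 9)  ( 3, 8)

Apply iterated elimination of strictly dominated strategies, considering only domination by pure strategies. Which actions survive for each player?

P2 drop Q (P beats it: A:4>2 B:8>6 C:12>9)
P2 drop S (R beats it: A:5>4 B:9>2 C:9>8)
P1 drop A (B beats it: P:7>5 R:10>0)
P1→{B,C} P2→{P,R}

Survivors P1:{B,C} P2:{P,R}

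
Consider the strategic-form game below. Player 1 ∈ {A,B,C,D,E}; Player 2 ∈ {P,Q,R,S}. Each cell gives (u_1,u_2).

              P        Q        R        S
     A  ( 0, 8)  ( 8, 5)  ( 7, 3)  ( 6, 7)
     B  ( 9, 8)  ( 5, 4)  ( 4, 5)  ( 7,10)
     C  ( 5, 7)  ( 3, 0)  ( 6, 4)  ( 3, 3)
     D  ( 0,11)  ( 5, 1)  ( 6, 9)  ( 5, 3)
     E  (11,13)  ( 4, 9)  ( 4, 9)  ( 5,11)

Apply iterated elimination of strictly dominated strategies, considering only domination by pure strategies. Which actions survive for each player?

P2 drop Q (P beats it: A:8>5 B:8>4 C:7>0 D:11>1 E:13>9)
P2 drop R (P beats it: A:8>3 B:8>5 C:7>4 D:11>9 E:13>9)
P1 drop A (B beats it: P:9>0 S:7>6)
P1 drop C (B beats it: P:9>5 S:7>3)
P1 drop D (B beats it: P:9>0 S:7>5)
P1→{B,E} P2→{P,S}

IESDS → P1:{B,E} P2:{P,S}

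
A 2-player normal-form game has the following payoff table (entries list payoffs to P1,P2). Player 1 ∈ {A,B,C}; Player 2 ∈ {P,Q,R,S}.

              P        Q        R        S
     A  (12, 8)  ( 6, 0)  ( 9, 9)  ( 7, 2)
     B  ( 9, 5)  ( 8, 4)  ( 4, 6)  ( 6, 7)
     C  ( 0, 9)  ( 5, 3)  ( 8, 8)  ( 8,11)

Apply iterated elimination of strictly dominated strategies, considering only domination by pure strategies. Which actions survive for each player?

Remaining: P1:{A,C} P2:{P,R,S}

P2 drop Q (P beats it: A:8>0 B:5>4 C:9>3)
P1 drop B (A beats it: P:12>9 R:9>4 S:7>6)
P1→{A,C} P2→{P,R,S}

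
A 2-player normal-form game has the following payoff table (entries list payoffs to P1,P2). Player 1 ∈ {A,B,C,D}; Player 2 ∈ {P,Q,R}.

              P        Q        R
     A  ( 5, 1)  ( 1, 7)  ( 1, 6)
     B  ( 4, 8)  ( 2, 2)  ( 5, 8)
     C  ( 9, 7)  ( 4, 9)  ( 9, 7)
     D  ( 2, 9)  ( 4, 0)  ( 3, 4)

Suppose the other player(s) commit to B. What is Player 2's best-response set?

u_2(P vs B) = 8
u_2(Q vs B) = 2
u_2(R vs B) = 8
max payoff 8 at {P,R}

argmax u_2 = {P,R}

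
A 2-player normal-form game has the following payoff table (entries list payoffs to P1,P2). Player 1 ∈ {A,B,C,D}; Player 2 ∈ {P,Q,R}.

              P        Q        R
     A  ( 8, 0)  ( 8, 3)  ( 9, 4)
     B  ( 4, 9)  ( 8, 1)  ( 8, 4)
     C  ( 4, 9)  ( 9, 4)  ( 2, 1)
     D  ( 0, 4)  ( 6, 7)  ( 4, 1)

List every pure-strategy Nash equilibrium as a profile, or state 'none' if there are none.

(A,P): not NE [P2→R gives 4>0]
(A,Q): not NE [P1→C gives 9>8; P2→R gives 4>3]
(A,R): NE
(B,P): not NE [P1→A gives 8>4]
(B,Q): not NE [P1→C gives 9>8; P2→P gives 9>1]
(B,R): not NE [P1→A gives 9>8; P2→P gives 9>4]
(C,P): not NE [P1→A gives 8>4]
(C,Q): not NE [P2→P gives 9>4]
(C,R): not NE [P1→A gives 9>2; P2→P gives 9>1]
(D,P): not NE [P1→A gives 8>0; P2→Q gives 7>4]
(D,Q): not NE [P1→C gives 9>6]
(D,R): not NE [P1→A gives 9>4; P2→Q gives 7>1]

PSNE = {(A,R)}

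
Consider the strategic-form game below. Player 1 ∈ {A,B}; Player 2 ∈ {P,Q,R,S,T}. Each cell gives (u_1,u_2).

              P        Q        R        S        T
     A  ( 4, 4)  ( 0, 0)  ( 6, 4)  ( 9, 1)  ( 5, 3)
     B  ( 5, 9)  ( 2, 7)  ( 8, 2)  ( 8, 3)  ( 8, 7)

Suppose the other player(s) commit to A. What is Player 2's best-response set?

P2 best: {P,R}

u_2(P vs A) = 4
u_2(Q vs A) = 0
u_2(R vs A) = 4
u_2(S vs A) = 1
u_2(T vs A) = 3
max payoff 4 at {P,R}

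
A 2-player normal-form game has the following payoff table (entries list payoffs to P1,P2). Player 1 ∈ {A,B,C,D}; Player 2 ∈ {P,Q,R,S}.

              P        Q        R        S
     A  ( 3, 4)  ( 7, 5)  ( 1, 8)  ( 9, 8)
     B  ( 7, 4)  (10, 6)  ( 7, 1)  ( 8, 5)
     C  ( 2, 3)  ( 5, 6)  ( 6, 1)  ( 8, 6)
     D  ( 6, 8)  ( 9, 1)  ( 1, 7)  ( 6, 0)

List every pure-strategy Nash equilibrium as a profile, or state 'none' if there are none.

NE set: (A,S), (B,Q)

(A,P): not NE [P1→B gives 7>3; P2→S gives 8>4]
(A,Q): not NE [P1→B gives 10>7; P2→S gives 8>5]
(A,R): not NE [P1→B gives 7>1]
(A,S): NE
(B,P): not NE [P2→Q gives 6>4]
(B,Q): NE
(B,R): not NE [P2→Q gives 6>1]
(B,S): not NE [P1→A gives 9>8; P2→Q gives 6>5]
(C,P): not NE [P1→B gives 7>2; P2→S gives 6>3]
(C,Q): not NE [P1→B gives 10>5]
(C,R): not NE [P1→B gives 7>6; P2→S gives 6>1]
(C,S): not NE [P1→A gives 9>8]
(D,P): not NE [P1→B gives 7>6]
(D,Q): not NE [P1→B gives 10>9; P2→P gives 8>1]
(D,R): not NE [P1→B gives 7>1; P2→P gives 8>7]
(D,S): not NE [P1→A gives 9>6; P2→P gives 8>0]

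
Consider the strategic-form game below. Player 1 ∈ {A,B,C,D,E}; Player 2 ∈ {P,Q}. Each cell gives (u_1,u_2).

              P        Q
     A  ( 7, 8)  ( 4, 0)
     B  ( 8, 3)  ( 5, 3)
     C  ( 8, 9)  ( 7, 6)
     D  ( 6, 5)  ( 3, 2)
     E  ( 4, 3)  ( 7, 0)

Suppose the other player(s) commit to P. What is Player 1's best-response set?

BR_1 = {B,C}

u_1(A vs P) = 7
u_1(B vs P) = 8
u_1(C vs P) = 8
u_1(D vs P) = 6
u_1(E vs P) = 4
max payoff 8 at {B,C}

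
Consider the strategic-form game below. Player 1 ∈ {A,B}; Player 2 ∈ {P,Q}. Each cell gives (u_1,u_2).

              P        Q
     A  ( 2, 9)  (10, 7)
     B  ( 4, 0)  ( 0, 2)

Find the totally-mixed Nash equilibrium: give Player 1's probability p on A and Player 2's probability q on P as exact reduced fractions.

P1 mixes 1/2 on A; P2 mixes 5/6 on P

P1 indiff ⇒ q·2+(1-q)·10 = q·4+(1-q)·0 ⇒ q(-2) = (1-q)(-10) ⇒ q = 5/6
P2 indiff ⇒ p·9+(1-p)·0 = p·7+(1-p)·2 ⇒ p(2) = (1-p)(2) ⇒ p = 1/2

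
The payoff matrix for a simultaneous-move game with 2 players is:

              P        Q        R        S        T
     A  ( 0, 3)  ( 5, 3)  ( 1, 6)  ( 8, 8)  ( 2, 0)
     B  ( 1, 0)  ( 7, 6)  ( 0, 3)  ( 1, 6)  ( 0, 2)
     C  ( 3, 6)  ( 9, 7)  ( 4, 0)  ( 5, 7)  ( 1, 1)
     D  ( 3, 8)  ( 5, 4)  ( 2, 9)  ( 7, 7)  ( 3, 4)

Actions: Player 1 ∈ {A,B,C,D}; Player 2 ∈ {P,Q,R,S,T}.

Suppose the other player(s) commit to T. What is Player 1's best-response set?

argmax u_1 = {D}

u_1(A vs T) = 2
u_1(B vs T) = 0
u_1(C vs T) = 1
u_1(D vs T) = 3
max payoff 3 at {D}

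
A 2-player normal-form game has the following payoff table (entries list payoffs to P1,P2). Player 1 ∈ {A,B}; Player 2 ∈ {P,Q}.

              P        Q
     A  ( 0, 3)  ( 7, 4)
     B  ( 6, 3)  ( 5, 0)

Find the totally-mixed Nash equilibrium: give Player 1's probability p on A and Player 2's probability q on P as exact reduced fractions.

P1 mixes 3/4 on A; P2 mixes 1/4 on P

P1 indiff ⇒ q·0+(1-q)·7 = q·6+(1-q)·5 ⇒ q(-6) = (1-q)(-2) ⇒ q = 1/4
P2 indiff ⇒ p·3+(1-p)·3 = p·4+(1-p)·0 ⇒ p(-1) = (1-p)(-3) ⇒ p = 3/4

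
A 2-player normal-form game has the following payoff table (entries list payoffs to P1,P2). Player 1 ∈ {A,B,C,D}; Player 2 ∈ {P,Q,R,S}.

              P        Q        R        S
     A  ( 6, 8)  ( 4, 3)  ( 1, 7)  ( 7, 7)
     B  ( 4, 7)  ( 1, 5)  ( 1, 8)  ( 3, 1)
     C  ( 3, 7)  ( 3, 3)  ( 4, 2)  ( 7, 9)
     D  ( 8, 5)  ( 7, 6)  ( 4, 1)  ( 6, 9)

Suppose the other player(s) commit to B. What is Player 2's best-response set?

argmax u_2 = {R}

u_2(P vs B) = 7
u_2(Q vs B) = 5
u_2(R vs B) = 8
u_2(S vs B) = 1
max payoff 8 at {R}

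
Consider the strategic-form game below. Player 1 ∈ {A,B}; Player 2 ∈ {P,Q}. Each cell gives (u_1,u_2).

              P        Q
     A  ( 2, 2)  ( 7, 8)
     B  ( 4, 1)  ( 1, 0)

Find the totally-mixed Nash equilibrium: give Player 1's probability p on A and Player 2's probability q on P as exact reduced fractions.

P1 mixes 1/7 on A; P2 mixes 3/4 on P

P1 indiff ⇒ q·2+(1-q)·7 = q·4+(1-q)·1 ⇒ q(-2) = (1-q)(-6) ⇒ q = 3/4
P2 indiff ⇒ p·2+(1-p)·1 = p·8+(1-p)·0 ⇒ p(-6) = (1-p)(-1) ⇒ p = 1/7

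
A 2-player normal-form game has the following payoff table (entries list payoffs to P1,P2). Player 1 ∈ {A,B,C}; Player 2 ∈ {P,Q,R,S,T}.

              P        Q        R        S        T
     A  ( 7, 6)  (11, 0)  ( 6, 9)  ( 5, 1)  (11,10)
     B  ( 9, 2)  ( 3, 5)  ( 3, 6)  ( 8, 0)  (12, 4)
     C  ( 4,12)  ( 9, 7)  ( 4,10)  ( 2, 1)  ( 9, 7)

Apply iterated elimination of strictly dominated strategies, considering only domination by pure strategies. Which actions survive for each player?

Survivors P1:{A,B} P2:{R,T}

P1 drop C (A beats it: P:7>4 Q:11>9 R:6>4 S:5>2 T:11>9)
P2 drop P (R beats it: A:9>6 B:6>2)
P2 drop Q (R beats it: A:9>0 B:6>5)
P2 drop S (R beats it: A:9>1 B:6>0)
P1→{A,B} P2→{R,T}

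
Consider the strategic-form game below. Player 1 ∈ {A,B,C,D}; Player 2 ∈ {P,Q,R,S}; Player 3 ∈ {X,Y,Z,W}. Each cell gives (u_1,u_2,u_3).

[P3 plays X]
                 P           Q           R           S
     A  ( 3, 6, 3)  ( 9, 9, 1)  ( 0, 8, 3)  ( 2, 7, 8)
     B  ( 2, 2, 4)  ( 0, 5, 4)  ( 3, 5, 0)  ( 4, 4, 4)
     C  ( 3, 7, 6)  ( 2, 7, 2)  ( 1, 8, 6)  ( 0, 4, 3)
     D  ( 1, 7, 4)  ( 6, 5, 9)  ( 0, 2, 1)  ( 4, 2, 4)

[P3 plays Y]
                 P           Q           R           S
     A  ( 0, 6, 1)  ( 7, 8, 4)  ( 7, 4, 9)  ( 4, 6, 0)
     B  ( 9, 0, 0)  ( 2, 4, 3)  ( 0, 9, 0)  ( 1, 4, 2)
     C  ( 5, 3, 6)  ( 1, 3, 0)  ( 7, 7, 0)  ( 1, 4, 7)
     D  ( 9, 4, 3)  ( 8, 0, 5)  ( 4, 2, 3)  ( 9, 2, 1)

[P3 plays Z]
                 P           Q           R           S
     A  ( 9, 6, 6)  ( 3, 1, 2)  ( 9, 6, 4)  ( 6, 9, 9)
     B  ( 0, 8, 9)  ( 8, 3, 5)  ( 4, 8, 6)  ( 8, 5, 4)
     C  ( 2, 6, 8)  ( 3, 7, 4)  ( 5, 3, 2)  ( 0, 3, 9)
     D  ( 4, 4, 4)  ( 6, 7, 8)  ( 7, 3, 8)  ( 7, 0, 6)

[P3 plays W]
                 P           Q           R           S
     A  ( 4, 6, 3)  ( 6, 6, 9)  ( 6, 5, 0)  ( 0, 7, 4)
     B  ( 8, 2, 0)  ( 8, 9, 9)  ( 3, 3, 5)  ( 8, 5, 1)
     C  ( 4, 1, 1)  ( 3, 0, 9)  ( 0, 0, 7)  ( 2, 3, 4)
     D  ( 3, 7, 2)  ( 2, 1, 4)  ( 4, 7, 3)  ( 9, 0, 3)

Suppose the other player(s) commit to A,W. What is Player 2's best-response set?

u_2(P vs A,W) = 6
u_2(Q vs A,W) = 6
u_2(R vs A,W) = 5
u_2(S vs A,W) = 7
max payoff 7 at {S}

argmax u_2 = {S}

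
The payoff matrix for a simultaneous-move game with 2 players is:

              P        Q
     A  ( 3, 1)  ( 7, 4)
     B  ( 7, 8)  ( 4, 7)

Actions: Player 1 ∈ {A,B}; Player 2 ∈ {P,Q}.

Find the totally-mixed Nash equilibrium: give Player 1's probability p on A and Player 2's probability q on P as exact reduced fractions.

P1 indiff ⇒ q·3+(1-q)·7 = q·7+(1-q)·4 ⇒ q(-4) = (1-q)(-3) ⇒ q = 3/7
P2 indiff ⇒ p·1+(1-p)·8 = p·4+(1-p)·7 ⇒ p(-3) = (1-p)(-1) ⇒ p = 1/4

P1 mixes 1/4 on A; P2 mixes 3/7 on P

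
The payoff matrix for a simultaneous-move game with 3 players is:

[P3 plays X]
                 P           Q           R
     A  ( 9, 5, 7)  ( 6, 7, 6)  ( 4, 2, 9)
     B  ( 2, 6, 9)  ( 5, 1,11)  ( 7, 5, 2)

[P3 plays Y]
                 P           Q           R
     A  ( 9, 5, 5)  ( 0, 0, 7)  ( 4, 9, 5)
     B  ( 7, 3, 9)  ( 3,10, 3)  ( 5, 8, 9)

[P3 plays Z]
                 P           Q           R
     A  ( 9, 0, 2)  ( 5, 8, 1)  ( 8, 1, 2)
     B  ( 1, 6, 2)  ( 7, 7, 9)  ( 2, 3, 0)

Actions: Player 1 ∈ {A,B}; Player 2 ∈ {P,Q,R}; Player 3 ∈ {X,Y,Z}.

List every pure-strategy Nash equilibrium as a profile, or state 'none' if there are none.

PSNE: ∅

(A,P,X): not NE [P2→Q gives 7>5]
(A,P,Y): not NE [P2→R gives 9>5; P3→X gives 7>5]
(A,P,Z): not NE [P2→Q gives 8>0; P3→X gives 7>2]
(A,Q,X): not NE [P3→Y gives 7>6]
(A,Q,Y): not NE [P1→B gives 3>0; P2→R gives 9>0]
(A,Q,Z): not NE [P1→B gives 7>5; P3→Y gives 7>1]
(A,R,X): not NE [P1→B gives 7>4; P2→Q gives 7>2]
(A,R,Y): not NE [P1→B gives 5>4; P3→X gives 9>5]
(A,R,Z): not NE [P2→Q gives 8>1; P3→X gives 9>2]
(B,P,X): not NE [P1→A gives 9>2]
(B,P,Y): not NE [P1→A gives 9>7; P2→Q gives 10>3]
(B,P,Z): not NE [P1→A gives 9>1; P2→Q gives 7>6; P3→Y gives 9>2]
(B,Q,X): not NE [P1→A gives 6>5; P2→P gives 6>1]
(B,Q,Y): not NE [P3→X gives 11>3]
(B,Q,Z): not NE [P3→X gives 11>9]
(B,R,X): not NE [P2→P gives 6>5; P3→Y gives 9>2]
(B,R,Y): not NE [P2→Q gives 10>8]
(B,R,Z): not NE [P1→A gives 8>2; P2→Q gives 7>3; P3→Y gives 9>0]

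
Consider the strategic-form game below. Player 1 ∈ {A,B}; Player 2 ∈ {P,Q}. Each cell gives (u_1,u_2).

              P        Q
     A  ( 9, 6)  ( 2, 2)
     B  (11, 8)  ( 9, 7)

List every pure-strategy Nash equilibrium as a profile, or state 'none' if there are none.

(A,P): not NE [P1→B gives 11>9]
(A,Q): not NE [P1→B gives 9>2; P2→P gives 6>2]
(B,P): NE
(B,Q): not NE [P2→P gives 8>7]

NE set: (B,P)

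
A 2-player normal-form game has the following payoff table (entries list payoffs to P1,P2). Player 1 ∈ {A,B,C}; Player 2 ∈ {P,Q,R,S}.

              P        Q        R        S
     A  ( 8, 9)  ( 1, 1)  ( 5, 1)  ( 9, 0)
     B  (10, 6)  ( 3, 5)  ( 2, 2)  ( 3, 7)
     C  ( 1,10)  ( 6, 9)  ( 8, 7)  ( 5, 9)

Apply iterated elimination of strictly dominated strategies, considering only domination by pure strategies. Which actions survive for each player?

P2 drop Q (P beats it: A:9>1 B:6>5 C:10>9)
P2 drop R (P beats it: A:9>1 B:6>2 C:10>7)
P1 drop C (A beats it: P:8>1 S:9>5)
P1→{A,B} P2→{P,S}

Remaining: P1:{A,B} P2:{P,S}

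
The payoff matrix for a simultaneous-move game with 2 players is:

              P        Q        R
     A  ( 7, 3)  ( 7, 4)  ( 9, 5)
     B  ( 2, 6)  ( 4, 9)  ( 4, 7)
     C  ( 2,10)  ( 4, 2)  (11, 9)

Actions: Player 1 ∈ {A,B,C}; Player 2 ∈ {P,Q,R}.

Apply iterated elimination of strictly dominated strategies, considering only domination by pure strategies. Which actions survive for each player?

P1 drop B (A beats it: P:7>2 Q:7>4 R:9>4)
P2 drop Q (R beats it: A:5>4 C:9>2)
P1→{A,C} P2→{P,R}

IESDS → P1:{A,C} P2:{P,R}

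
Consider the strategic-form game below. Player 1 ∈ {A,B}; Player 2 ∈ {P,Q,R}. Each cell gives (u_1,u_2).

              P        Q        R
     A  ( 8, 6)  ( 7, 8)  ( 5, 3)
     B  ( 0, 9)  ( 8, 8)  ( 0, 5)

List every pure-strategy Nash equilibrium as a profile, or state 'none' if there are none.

Equilibria: none

(A,P): not NE [P2→Q gives 8>6]
(A,Q): not NE [P1→B gives 8>7]
(A,R): not NE [P2→Q gives 8>3]
(B,P): not NE [P1→A gives 8>0]
(B,Q): not NE [P2→P gives 9>8]
(B,R): not NE [P1→A gives 5>0; P2→P gives 9>5]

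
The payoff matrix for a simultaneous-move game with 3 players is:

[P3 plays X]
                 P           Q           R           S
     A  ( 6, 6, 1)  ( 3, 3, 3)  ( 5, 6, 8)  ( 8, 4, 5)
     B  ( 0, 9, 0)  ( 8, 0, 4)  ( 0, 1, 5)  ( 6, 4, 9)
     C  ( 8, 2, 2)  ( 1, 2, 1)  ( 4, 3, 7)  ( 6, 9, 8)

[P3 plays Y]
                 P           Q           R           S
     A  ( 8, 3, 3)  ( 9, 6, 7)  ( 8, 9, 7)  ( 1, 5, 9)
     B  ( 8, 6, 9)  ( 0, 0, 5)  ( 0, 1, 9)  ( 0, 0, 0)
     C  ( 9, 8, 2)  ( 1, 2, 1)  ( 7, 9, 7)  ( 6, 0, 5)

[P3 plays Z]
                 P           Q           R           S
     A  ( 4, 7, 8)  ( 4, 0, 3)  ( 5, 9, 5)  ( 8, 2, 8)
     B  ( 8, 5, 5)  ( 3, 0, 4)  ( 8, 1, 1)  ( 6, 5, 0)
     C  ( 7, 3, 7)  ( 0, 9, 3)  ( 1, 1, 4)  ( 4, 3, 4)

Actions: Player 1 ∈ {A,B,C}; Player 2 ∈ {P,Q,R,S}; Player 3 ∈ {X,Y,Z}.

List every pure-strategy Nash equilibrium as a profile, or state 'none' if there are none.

(A,P,X): not NE [P1→C gives 8>6; P3→Z gives 8>1]
(A,P,Y): not NE [P1→C gives 9>8; P2→R gives 9>3; P3→Z gives 8>3]
(A,P,Z): not NE [P1→B gives 8>4; P2→R gives 9>7]
(A,Q,X): not NE [P1→B gives 8>3; P2→R gives 6>3; P3→Y gives 7>3]
(A,Q,Y): not NE [P2→R gives 9>6]
(A,Q,Z): not NE [P2→R gives 9>0; P3→Y gives 7>3]
(A,R,X): NE
(A,R,Y): not NE [P3→X gives 8>7]
(A,R,Z): not NE [P1→B gives 8>5; P3→X gives 8>5]
(A,S,X): not NE [P2→R gives 6>4; P3→Y gives 9>5]
(A,S,Y): not NE [P1→C gives 6>1; P2→R gives 9>5]
(A,S,Z): not NE [P2→R gives 9>2; P3→Y gives 9>8]
(B,P,X): not NE [P1→C gives 8>0; P3→Y gives 9>0]
(B,P,Y): not NE [P1→C gives 9>8]
(B,P,Z): not NE [P3→Y gives 9>5]
(B,Q,X): not NE [P2→P gives 9>0; P3→Y gives 5>4]
(B,Q,Y): not NE [P1→A gives 9>0; P2→P gives 6>0]
(B,Q,Z): not NE [P1→A gives 4>3; P2→S gives 5>0; P3→Y gives 5>4]
(B,R,X): not NE [P1→A gives 5>0; P2→P gives 9>1; P3→Y gives 9>5]
(B,R,Y): not NE [P1→A gives 8>0; P2→P gives 6>1]
(B,R,Z): not NE [P2→S gives 5>1; P3→Y gives 9>1]
(B,S,X): not NE [P1→A gives 8>6; P2→P gives 9>4]
(B,S,Y): not NE [P1→C gives 6>0; P2→P gives 6>0; P3→X gives 9>0]
(B,S,Z): not NE [P1→A gives 8>6; P3→X gives 9>0]
(C,P,X): not NE [P2→S gives 9>2; P3→Z gives 7>2]
(C,P,Y): not NE [P2→R gives 9>8; P3→Z gives 7>2]
(C,P,Z): not NE [P1→B gives 8>7; P2→Q gives 9>3]
(C,Q,X): not NE [P1→B gives 8>1; P2→S gives 9>2; P3→Z gives 3>1]
(C,Q,Y): not NE [P1→A gives 9>1; P2→R gives 9>2; P3→Z gives 3>1]
(C,Q,Z): not NE [P1→A gives 4>0]
(C,R,X): not NE [P1→A gives 5>4; P2→S gives 9>3]
(C,R,Y): not NE [P1→A gives 8>7]
(C,R,Z): not NE [P1→B gives 8>1; P2→Q gives 9>1; P3→Y gives 7>4]
(C,S,X): not NE [P1→A gives 8>6]
(C,S,Y): not NE [P2→R gives 9>0; P3→X gives 8>5]
(C,S,Z): not NE [P1→A gives 8>4; P2→Q gives 9>3; P3→X gives 8>4]

PSNE = {(A,R,X)}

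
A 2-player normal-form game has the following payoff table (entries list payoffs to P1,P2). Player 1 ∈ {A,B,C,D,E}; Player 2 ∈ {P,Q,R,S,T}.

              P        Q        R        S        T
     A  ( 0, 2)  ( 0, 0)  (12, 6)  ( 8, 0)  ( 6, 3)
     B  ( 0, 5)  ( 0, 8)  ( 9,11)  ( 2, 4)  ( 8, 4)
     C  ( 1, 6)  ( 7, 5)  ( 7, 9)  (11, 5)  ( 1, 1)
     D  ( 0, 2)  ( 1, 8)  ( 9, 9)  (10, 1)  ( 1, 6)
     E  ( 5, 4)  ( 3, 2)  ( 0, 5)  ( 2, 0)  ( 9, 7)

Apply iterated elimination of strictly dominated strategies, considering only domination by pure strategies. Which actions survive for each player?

Survivors P1:{A,B,E} P2:{R,T}

P2 drop P (R beats it: A:6>2 B:11>5 C:9>6 D:9>2 E:5>4)
P2 drop Q (R beats it: A:6>0 B:11>8 C:9>5 D:9>8 E:5>2)
P2 drop S (R beats it: A:6>0 B:11>4 C:9>5 D:9>1 E:5>0)
P1 drop C (A beats it: R:12>7 T:6>1)
P1 drop D (A beats it: R:12>9 T:6>1)
P1→{A,B,E} P2→{R,T}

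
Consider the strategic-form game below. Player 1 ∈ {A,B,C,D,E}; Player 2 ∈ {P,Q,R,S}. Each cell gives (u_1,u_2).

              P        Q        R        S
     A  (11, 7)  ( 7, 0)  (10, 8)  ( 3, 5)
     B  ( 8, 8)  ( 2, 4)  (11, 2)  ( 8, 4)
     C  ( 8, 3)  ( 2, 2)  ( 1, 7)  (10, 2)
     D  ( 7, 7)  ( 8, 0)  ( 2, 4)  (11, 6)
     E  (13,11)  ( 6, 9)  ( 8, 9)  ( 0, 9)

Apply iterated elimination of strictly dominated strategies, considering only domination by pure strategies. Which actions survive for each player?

P2 drop Q (P beats it: A:7>0 B:8>4 C:3>2 D:7>0 E:11>9)
P2 drop S (P beats it: A:7>5 B:8>4 C:3>2 D:7>6 E:11>9)
P1 drop C (A beats it: P:11>8 R:10>1)
P1 drop D (A beats it: P:11>7 R:10>2)
P1→{A,B,E} P2→{P,R}

Survivors P1:{A,B,E} P2:{P,R}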